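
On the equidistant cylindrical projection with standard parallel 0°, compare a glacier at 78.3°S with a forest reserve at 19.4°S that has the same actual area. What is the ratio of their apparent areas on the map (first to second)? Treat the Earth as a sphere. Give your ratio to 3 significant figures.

In the plate carrée (x = Rλ, y = Rφ), meridians are true-scale (h = 1) and parallels are stretched by k = sec φ.
Areal scale at 78.3°: h·k = 1.000 × 4.931 = 4.931.
Areal scale at 19.4°: h·k = 1.000 × 1.060 = 1.060.
Ratio = 4.931/1.060 ≈ 4.65.

4.65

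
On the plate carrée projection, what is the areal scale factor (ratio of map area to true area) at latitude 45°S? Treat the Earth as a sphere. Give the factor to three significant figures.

For the equirectangular projection with φ₀ = 0 (plate carrée), h = 1 along meridians and k = sec φ along parallels.
Areal scale = h·k = 1 × sec φ; at 45°, h = 1.000, k = 1.414, so h·k = 1.414.

1.41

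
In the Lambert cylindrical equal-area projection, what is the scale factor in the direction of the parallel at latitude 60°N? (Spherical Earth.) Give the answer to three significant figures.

The Lambert cylindrical equal-area projection is the cylindrical equal-area projection with its standard parallel at the equator (φ₀ = 0). Cylindrical equal-area (φ₀ = 0°): h = cos φ / cos 0° along meridians, k = cos 0° / cos φ along parallels; h·k = 1.
k = cos 0° / cos 60° = 1.000/0.5000 = 2.000.

2.00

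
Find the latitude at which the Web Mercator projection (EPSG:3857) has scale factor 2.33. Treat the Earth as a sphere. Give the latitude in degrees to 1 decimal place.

Mercator scale is k = sec φ = 1/cos φ.
1/cos φ = 2.33  ⇒  cos φ = 0.4292  ⇒  φ = arccos(0.4292) ≈ 64.6°.

64.6°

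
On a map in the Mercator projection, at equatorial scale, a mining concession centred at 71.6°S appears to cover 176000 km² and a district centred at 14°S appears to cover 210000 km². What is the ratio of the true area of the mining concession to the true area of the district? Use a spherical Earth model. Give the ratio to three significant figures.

Mercator's areal exaggeration is sec²φ; hence true area = (apparent area) · cos²φ.
True area of mining concession: 176000 × cos²(71.6°) = 176000 × 0.09963 = 17540 km².
True area of district: 210000 × cos²(14°) = 210000 × 0.9415 = 197700 km².
Ratio = 17540 / 197700 ≈ 0.0887.

0.0887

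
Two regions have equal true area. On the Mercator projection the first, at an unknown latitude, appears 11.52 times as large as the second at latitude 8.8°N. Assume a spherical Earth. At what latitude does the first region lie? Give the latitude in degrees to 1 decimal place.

73.1°

For equal true areas on Mercator, apparent areas scale as sec²φ, so the ratio is cos²φ₂ / cos²φ₁.
cos²φ₂ / cos²φ₁ = 11.52  ⇒  cos φ₁ = cos 8.8° / √11.52 = 0.9882/3.394 = 0.2912.
φ₁ = arccos(0.2912) ≈ 73.1°.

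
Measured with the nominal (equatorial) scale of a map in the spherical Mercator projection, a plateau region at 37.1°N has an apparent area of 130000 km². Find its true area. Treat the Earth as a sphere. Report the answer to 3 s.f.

82700 km²

The Mercator projection is conformal; its linear scale factor is the same in every direction and equals sec φ = 1/cos φ.
Areal scale = k² = sec²φ = 1/cos²(37.1°) = 1/0.7976² = 1.572.
True area = apparent / (areal scale) = 130000 / 1.572 ≈ 82700 km².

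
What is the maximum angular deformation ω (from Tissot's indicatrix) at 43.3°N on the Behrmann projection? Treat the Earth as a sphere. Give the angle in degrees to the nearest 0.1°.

The Behrmann projection is cylindrical equal-area with φ₀ = 30°. A cylindrical equal-area projection with standard parallel φ₀ has meridian scale h = cos φ / cos φ₀ and parallel scale k = cos φ₀ / cos φ (so areas are preserved, h·k = 1).
At 43.3°: h = 0.8404, k = 1.190; principal scales a = 1.190, b = 0.8404.
sin(ω/2) = (a − b)/(a + b) = 0.3496/2.030 = 0.1722, so ω = 2 arcsin(0.1722) ≈ 19.8°.

19.8°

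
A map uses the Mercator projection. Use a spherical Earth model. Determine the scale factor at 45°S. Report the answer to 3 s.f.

1.41

For Mercator, h = k = sec φ (a conformal cylindrical projection has a single point scale, 1/cos φ).
k = 1/cos 45° = 1/0.7071 = 1.414.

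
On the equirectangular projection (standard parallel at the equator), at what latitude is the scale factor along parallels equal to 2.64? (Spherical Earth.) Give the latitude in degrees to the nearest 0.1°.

67.7°

Plate carrée: h = 1, k = sec φ along parallels.
sec φ = 2.64  ⇒  cos φ = 0.3788  ⇒  φ ≈ 67.7°.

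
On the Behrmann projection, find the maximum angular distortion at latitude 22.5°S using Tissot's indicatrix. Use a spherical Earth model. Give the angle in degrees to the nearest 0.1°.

7.4°

Behrmann is a cylindrical equal-area projection with standard parallels at ±30°. A cylindrical equal-area projection with standard parallel φ₀ has meridian scale h = cos φ / cos φ₀ and parallel scale k = cos φ₀ / cos φ (so areas are preserved, h·k = 1).
At 22.5°: h = 1.067, k = 0.9374; principal scales a = 1.067, b = 0.9374.
sin(ω/2) = (a − b)/(a + b) = 0.1294/2.004 = 0.06458, so ω = 2 arcsin(0.06458) ≈ 7.4°.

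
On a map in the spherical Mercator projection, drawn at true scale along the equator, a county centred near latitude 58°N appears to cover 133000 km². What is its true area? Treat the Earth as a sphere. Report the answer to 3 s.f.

37300 km²

The Mercator projection is conformal; its linear scale factor is the same in every direction and equals sec φ = 1/cos φ.
Areal scale = k² = sec²φ = 1/cos²(58°) = 1/0.5299² = 3.561.
True area = apparent / (areal scale) = 133000 / 3.561 ≈ 37300 km².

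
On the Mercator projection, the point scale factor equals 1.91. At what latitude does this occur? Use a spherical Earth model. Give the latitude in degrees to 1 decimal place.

Mercator scale is k = sec φ = 1/cos φ.
1/cos φ = 1.91  ⇒  cos φ = 0.5236  ⇒  φ = arccos(0.5236) ≈ 58.4°.

58.4°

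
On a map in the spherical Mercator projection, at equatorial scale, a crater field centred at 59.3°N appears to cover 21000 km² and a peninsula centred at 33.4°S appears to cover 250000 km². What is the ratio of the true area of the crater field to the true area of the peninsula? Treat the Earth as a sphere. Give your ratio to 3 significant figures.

0.0314

Since Mercator area scale is 1/cos²φ, the true area equals the apparent area multiplied by cos²φ.
True area of crater field: 21000 × cos²(59.3°) = 21000 × 0.2607 = 5474 km².
True area of peninsula: 250000 × cos²(33.4°) = 250000 × 0.6970 = 174200 km².
Ratio = 5474 / 174200 ≈ 0.0314.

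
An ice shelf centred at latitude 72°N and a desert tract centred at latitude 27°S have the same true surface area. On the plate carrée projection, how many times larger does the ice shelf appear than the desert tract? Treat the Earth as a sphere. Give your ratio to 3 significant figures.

2.88

In the plate carrée (x = Rλ, y = Rφ), meridians are true-scale (h = 1) and parallels are stretched by k = sec φ.
Areal scale at 72°: h·k = 1.000 × 3.236 = 3.236.
Areal scale at 27°: h·k = 1.000 × 1.122 = 1.122.
Ratio = 3.236/1.122 ≈ 2.88.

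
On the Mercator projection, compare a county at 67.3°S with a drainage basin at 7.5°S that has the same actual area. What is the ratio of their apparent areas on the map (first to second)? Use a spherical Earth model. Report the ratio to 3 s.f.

6.60

Mercator is conformal with k = sec φ, so areal scale = k² = sec²φ.
At 67.3°: sec²(67.3°) = 1/0.3859² = 6.715.
At 7.5°: sec²(7.5°) = 1/0.9914² = 1.017.
Ratio = 6.715/1.017 = cos²(7.5°)/cos²(67.3°) ≈ 6.60.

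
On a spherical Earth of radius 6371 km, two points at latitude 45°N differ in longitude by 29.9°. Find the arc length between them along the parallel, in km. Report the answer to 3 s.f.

2350 km

Arc length along a parallel = R cos φ · Δλ (with Δλ in radians).
= 6371 × cos 45° × (29.9° × π/180) = 6371 × 0.7071 × 0.5219 ≈ 2350 km.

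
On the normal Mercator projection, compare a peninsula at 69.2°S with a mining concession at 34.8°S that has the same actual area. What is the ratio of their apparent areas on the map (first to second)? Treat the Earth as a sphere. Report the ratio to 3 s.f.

On Mercator, area is exaggerated by sec²φ = 1/cos²φ.
At 69.2°: sec²(69.2°) = 1/0.3551² = 7.930.
At 34.8°: sec²(34.8°) = 1/0.8211² = 1.483.
Ratio = 7.930/1.483 = cos²(34.8°)/cos²(69.2°) ≈ 5.35.

5.35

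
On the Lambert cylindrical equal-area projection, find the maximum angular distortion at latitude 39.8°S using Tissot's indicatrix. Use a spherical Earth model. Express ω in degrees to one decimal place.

The Lambert cylindrical equal-area projection is the cylindrical equal-area projection with its standard parallel at the equator (φ₀ = 0). A cylindrical equal-area projection with standard parallel φ₀ has meridian scale h = cos φ / cos φ₀ and parallel scale k = cos φ₀ / cos φ (so areas are preserved, h·k = 1).
At 39.8°: h = 0.7683, k = 1.302; principal scales a = 1.302, b = 0.7683.
sin(ω/2) = (a − b)/(a + b) = 0.5333/2.070 = 0.2577, so ω = 2 arcsin(0.2577) ≈ 29.9°.

29.9°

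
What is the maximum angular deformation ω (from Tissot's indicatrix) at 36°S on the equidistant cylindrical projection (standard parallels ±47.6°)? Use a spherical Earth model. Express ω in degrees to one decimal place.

10.4°

The equidistant cylindrical projection with φ₀ = 47.6° has h = 1 (meridians true) and k = cos φ₀ / cos φ along parallels.
At 36°: h = 1.000, k = 0.8335; principal scales a = 1.000, b = 0.8335.
sin(ω/2) = (a − b)/(a + b) = 0.1665/1.833 = 0.09082, so ω = 2 arcsin(0.09082) ≈ 10.4°.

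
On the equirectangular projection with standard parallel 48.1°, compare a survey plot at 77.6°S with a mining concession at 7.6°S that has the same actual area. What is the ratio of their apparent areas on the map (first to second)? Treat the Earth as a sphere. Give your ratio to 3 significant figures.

In the equirectangular projection with standard parallel φ₀ = 48.1° (x = Rλ cos φ₀, y = Rφ), meridians are true-scale (h = 1) and the parallel scale is k = cos φ₀ / cos φ.
Areal scale at 77.6°: h·k = 1.000 × 3.110 = 3.110.
Areal scale at 7.6°: h·k = 1.000 × 0.6738 = 0.6738.
Ratio = 3.110/0.6738 ≈ 4.62.

4.62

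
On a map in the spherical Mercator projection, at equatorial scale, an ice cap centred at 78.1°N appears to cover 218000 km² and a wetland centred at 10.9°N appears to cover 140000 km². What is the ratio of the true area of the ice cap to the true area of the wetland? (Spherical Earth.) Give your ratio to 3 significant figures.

Mercator's areal exaggeration is sec²φ; hence true area = (apparent area) · cos²φ.
True area of ice cap: 218000 × cos²(78.1°) = 218000 × 0.04252 = 9269 km².
True area of wetland: 140000 × cos²(10.9°) = 140000 × 0.9642 = 135000 km².
Ratio = 9269 / 135000 ≈ 0.0687.

0.0687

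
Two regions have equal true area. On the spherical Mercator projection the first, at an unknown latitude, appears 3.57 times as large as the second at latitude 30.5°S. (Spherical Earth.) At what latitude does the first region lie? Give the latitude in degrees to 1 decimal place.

62.9°

On Mercator, (apparent₁)/(apparent₂) = sec²φ₁ / sec²φ₂ when true areas are equal.
cos²φ₂ / cos²φ₁ = 3.57  ⇒  cos φ₁ = cos 30.5° / √3.57 = 0.8616/1.889 = 0.4560.
φ₁ = arccos(0.4560) ≈ 62.9°.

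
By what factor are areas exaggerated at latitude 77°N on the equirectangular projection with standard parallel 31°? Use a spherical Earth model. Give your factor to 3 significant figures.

3.81

The equidistant cylindrical projection with φ₀ = 31° has h = 1 (meridians true) and k = cos φ₀ / cos φ along parallels.
Areal scale = h·k = 1 × cos φ₀ / cos φ; at 77°, h = 1.000, k = 3.810, so h·k = 3.810.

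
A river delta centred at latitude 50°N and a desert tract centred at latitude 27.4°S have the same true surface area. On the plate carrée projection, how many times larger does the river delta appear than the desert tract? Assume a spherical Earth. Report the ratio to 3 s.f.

1.38

In the plate carrée (x = Rλ, y = Rφ), meridians are true-scale (h = 1) and parallels are stretched by k = sec φ.
Areal scale at 50°: h·k = 1.000 × 1.556 = 1.556.
Areal scale at 27.4°: h·k = 1.000 × 1.126 = 1.126.
Ratio = 1.556/1.126 ≈ 1.38.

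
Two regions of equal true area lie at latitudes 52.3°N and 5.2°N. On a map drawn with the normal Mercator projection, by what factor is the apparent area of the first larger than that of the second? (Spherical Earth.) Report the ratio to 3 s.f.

Mercator is conformal with k = sec φ, so areal scale = k² = sec²φ.
At 52.3°: sec²(52.3°) = 1/0.6115² = 2.674.
At 5.2°: sec²(5.2°) = 1/0.9959² = 1.008.
Ratio = 2.674/1.008 = cos²(5.2°)/cos²(52.3°) ≈ 2.65.

2.65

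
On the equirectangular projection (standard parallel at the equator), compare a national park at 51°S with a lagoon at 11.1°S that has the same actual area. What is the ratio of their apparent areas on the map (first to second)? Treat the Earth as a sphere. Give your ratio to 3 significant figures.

1.56

For the equirectangular projection with φ₀ = 0 (plate carrée), h = 1 along meridians and k = sec φ along parallels.
Areal scale at 51°: h·k = 1.000 × 1.589 = 1.589.
Areal scale at 11.1°: h·k = 1.000 × 1.019 = 1.019.
Ratio = 1.589/1.019 ≈ 1.56.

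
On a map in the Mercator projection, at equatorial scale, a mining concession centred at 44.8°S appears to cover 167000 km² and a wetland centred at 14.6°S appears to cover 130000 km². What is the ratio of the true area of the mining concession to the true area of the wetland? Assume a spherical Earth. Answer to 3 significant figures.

Mercator's areal exaggeration is sec²φ; hence true area = (apparent area) · cos²φ.
True area of mining concession: 167000 × cos²(44.8°) = 167000 × 0.5035 = 84080 km².
True area of wetland: 130000 × cos²(14.6°) = 130000 × 0.9365 = 121700 km².
Ratio = 84080 / 121700 ≈ 0.691.

0.691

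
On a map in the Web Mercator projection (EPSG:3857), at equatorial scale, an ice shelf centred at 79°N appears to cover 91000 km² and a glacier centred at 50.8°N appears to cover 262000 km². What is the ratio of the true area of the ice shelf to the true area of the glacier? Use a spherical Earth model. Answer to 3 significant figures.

0.0317

Since Mercator area scale is 1/cos²φ, the true area equals the apparent area multiplied by cos²φ.
True area of ice shelf: 91000 × cos²(79°) = 91000 × 0.03641 = 3313 km².
True area of glacier: 262000 × cos²(50.8°) = 262000 × 0.3995 = 104700 km².
Ratio = 3313 / 104700 ≈ 0.0317.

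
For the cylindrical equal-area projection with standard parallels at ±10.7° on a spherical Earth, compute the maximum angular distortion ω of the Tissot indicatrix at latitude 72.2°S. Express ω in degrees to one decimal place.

110.9°

For cylindrical equal-area with standard parallel φ₀, h = cos φ / cos φ₀ and k = cos φ₀ / cos φ, so h·k = 1.
At 72.2°: h = 0.3111, k = 3.214; principal scales a = 3.214, b = 0.3111.
sin(ω/2) = (a − b)/(a + b) = 2.903/3.525 = 0.8235, so ω = 2 arcsin(0.8235) ≈ 110.9°.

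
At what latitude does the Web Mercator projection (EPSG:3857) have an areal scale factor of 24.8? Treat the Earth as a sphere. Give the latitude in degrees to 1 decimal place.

Mercator areal scale is sec²φ.
sec²φ = 24.8  ⇒  cos²φ = 0.04032  ⇒  cos φ = 0.2008.
φ = arccos(0.2008) ≈ 78.4°.

78.4°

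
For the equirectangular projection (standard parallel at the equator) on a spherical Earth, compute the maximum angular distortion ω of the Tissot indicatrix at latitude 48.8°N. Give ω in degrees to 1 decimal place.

Plate carrée maps x = Rλ, y = Rφ. The meridian scale is h = 1 and the parallel scale is k = 1/cos φ = sec φ.
At 48.8°: h = 1.000, k = 1.518; principal scales a = 1.518, b = 1.000.
sin(ω/2) = (a − b)/(a + b) = 0.5182/2.518 = 0.2058, so ω = 2 arcsin(0.2058) ≈ 23.7°.

23.7°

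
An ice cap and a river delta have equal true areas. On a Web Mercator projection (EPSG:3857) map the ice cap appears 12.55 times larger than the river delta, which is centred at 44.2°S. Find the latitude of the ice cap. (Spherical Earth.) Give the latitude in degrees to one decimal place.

78.3°

For equal true areas on Mercator, apparent areas scale as sec²φ, so the ratio is cos²φ₂ / cos²φ₁.
cos²φ₂ / cos²φ₁ = 12.55  ⇒  cos φ₁ = cos 44.2° / √12.55 = 0.7169/3.543 = 0.2024.
φ₁ = arccos(0.2024) ≈ 78.3°.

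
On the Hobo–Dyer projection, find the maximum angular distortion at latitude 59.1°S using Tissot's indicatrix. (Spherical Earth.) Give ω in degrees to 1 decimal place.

48.3°

Hobo–Dyer is a cylindrical equal-area projection with standard parallels at ±37.5°. A cylindrical equal-area projection with standard parallel φ₀ has meridian scale h = cos φ / cos φ₀ and parallel scale k = cos φ₀ / cos φ (so areas are preserved, h·k = 1).
At 59.1°: h = 0.6473, k = 1.545; principal scales a = 1.545, b = 0.6473.
sin(ω/2) = (a − b)/(a + b) = 0.8976/2.192 = 0.4094, so ω = 2 arcsin(0.4094) ≈ 48.3°.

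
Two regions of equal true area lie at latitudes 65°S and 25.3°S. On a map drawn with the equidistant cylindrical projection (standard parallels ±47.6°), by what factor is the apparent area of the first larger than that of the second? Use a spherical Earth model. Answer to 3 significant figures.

2.14

The equidistant cylindrical projection with φ₀ = 47.6° has h = 1 (meridians true) and k = cos φ₀ / cos φ along parallels.
Areal scale at 65°: h·k = 1.000 × 1.596 = 1.596.
Areal scale at 25.3°: h·k = 1.000 × 0.7458 = 0.7458.
Ratio = 1.596/0.7458 ≈ 2.14.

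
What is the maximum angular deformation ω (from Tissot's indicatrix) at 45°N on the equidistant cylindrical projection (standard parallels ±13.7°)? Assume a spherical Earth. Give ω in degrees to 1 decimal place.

The equidistant cylindrical projection with φ₀ = 13.7° has h = 1 (meridians true) and k = cos φ₀ / cos φ along parallels.
At 45°: h = 1.000, k = 1.374; principal scales a = 1.374, b = 1.000.
sin(ω/2) = (a − b)/(a + b) = 0.3740/2.374 = 0.1575, so ω = 2 arcsin(0.1575) ≈ 18.1°.

18.1°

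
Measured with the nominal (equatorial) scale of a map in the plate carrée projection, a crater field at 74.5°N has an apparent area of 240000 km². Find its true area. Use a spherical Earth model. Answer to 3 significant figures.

64100 km²

For the equirectangular projection with φ₀ = 0 (plate carrée), h = 1 along meridians and k = sec φ along parallels.
Areal scale = h·k = 1 × sec φ; at 74.5°, h = 1.000, k = 3.742, so h·k = 3.742.
True area = apparent / (areal scale) = 240000 / 3.742 ≈ 64100 km².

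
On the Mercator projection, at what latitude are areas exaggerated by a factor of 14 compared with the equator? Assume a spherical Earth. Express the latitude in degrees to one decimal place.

74.5°

Mercator areal scale is sec²φ.
sec²φ = 14  ⇒  cos²φ = 0.07143  ⇒  cos φ = 0.2673.
φ = arccos(0.2673) ≈ 74.5°.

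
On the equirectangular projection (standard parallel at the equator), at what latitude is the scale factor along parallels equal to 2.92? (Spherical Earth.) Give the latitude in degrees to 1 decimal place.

Plate carrée: h = 1, k = sec φ along parallels.
sec φ = 2.92  ⇒  cos φ = 0.3425  ⇒  φ ≈ 70.0°.

70.0°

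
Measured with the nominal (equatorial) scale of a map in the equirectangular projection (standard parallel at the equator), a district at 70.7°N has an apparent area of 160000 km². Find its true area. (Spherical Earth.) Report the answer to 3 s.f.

In the plate carrée (x = Rλ, y = Rφ), meridians are true-scale (h = 1) and parallels are stretched by k = sec φ.
Areal scale = h·k = 1 × sec φ; at 70.7°, h = 1.000, k = 3.026, so h·k = 3.026.
True area = apparent / (areal scale) = 160000 / 3.026 ≈ 52900 km².

52900 km²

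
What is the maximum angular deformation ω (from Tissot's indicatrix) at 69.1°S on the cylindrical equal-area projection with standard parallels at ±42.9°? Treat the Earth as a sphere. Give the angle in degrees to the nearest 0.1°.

76.1°

Cylindrical equal-area (φ₀ = 42.9°): h = cos φ / cos 42.9° along meridians, k = cos 42.9° / cos φ along parallels; h·k = 1.
At 69.1°: h = 0.4870, k = 2.053; principal scales a = 2.053, b = 0.4870.
sin(ω/2) = (a − b)/(a + b) = 1.566/2.540 = 0.6166, so ω = 2 arcsin(0.6166) ≈ 76.1°.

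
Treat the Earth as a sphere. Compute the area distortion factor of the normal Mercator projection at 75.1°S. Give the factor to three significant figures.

15.1

The Mercator projection is conformal; its linear scale factor is the same in every direction and equals sec φ = 1/cos φ.
Areal scale = k² = sec²φ = 1/cos²(75.1°) = 1/0.2571² = 15.12.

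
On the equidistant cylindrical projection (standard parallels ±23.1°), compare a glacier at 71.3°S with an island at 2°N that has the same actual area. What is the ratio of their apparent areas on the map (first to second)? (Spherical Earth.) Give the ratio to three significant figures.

3.12

The equidistant cylindrical projection with φ₀ = 23.1° has h = 1 (meridians true) and k = cos φ₀ / cos φ along parallels.
Areal scale at 71.3°: h·k = 1.000 × 2.869 = 2.869.
Areal scale at 2°: h·k = 1.000 × 0.9204 = 0.9204.
Ratio = 2.869/0.9204 ≈ 3.12.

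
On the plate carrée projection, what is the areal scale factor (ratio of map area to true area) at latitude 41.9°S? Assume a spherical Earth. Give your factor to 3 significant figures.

For the equirectangular projection with φ₀ = 0 (plate carrée), h = 1 along meridians and k = sec φ along parallels.
Areal scale = h·k = 1 × sec φ; at 41.9°, h = 1.000, k = 1.344, so h·k = 1.344.

1.34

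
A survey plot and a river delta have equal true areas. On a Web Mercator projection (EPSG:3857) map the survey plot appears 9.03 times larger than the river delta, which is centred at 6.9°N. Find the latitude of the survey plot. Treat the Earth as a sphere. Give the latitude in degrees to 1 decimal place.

On Mercator, (apparent₁)/(apparent₂) = sec²φ₁ / sec²φ₂ when true areas are equal.
cos²φ₂ / cos²φ₁ = 9.03  ⇒  cos φ₁ = cos 6.9° / √9.03 = 0.9928/3.005 = 0.3304.
φ₁ = arccos(0.3304) ≈ 70.7°.

70.7°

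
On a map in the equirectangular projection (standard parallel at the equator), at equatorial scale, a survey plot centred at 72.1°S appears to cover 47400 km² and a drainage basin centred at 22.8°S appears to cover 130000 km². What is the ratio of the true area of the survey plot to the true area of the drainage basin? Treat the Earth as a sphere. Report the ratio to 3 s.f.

0.122

On the plate carrée, areal scale = h·k = 1 × sec φ, so true area = apparent × cos φ.
True area of survey plot: 47400 × cos(72.1°) = 47400 × 0.3074 = 14570 km².
True area of drainage basin: 130000 × cos(22.8°) = 130000 × 0.9219 = 119800 km².
Ratio = 14570 / 119800 ≈ 0.122.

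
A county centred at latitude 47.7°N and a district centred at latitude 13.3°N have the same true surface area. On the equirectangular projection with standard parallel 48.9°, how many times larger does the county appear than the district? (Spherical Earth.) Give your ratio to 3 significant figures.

The equidistant cylindrical projection with φ₀ = 48.9° has h = 1 (meridians true) and k = cos φ₀ / cos φ along parallels.
Areal scale at 47.7°: h·k = 1.000 × 0.9768 = 0.9768.
Areal scale at 13.3°: h·k = 1.000 × 0.6755 = 0.6755.
Ratio = 0.9768/0.6755 ≈ 1.45.

1.45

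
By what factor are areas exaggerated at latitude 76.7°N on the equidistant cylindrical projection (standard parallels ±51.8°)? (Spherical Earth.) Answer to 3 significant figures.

In the equirectangular projection with standard parallel φ₀ = 51.8° (x = Rλ cos φ₀, y = Rφ), meridians are true-scale (h = 1) and the parallel scale is k = cos φ₀ / cos φ.
Areal scale = h·k = 1 × cos φ₀ / cos φ; at 76.7°, h = 1.000, k = 2.688, so h·k = 2.688.

2.69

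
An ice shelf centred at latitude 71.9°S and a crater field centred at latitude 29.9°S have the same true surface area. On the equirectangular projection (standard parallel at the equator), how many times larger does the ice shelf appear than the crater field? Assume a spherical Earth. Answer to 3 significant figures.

2.79

For the equirectangular projection with φ₀ = 0 (plate carrée), h = 1 along meridians and k = sec φ along parallels.
Areal scale at 71.9°: h·k = 1.000 × 3.219 = 3.219.
Areal scale at 29.9°: h·k = 1.000 × 1.154 = 1.154.
Ratio = 3.219/1.154 ≈ 2.79.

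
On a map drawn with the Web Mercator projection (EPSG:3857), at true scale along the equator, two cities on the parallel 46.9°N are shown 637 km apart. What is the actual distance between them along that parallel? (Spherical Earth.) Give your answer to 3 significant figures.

Mercator is conformal, so the point scale is isotropic: h = k = sec φ = 1/cos φ.
Along the parallel at 46.9°, map distances are exaggerated by k = sec 46.9° = 1.464.
True distance = 637 / 1.464 = 637 × cos 46.9° ≈ 435 km.

435 km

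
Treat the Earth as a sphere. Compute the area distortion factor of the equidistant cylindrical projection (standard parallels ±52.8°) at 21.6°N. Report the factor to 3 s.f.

0.650

In the equirectangular projection with standard parallel φ₀ = 52.8° (x = Rλ cos φ₀, y = Rφ), meridians are true-scale (h = 1) and the parallel scale is k = cos φ₀ / cos φ.
Areal scale = h·k = 1 × cos φ₀ / cos φ; at 21.6°, h = 1.000, k = 0.6503, so h·k = 0.6503.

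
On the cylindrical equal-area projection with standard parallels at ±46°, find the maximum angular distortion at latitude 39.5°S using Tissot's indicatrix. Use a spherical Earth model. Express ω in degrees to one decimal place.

Cylindrical equal-area (φ₀ = 46°): h = cos φ / cos 46° along meridians, k = cos 46° / cos φ along parallels; h·k = 1.
At 39.5°: h = 1.111, k = 0.9003; principal scales a = 1.111, b = 0.9003.
sin(ω/2) = (a − b)/(a + b) = 0.2105/2.011 = 0.1047, so ω = 2 arcsin(0.1047) ≈ 12.0°.

12.0°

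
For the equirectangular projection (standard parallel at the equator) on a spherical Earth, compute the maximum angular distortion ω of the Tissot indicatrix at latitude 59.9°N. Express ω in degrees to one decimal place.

38.8°

For the equirectangular projection with φ₀ = 0 (plate carrée), h = 1 along meridians and k = sec φ along parallels.
At 59.9°: h = 1.000, k = 1.994; principal scales a = 1.994, b = 1.000.
sin(ω/2) = (a − b)/(a + b) = 0.9940/2.994 = 0.3320, so ω = 2 arcsin(0.3320) ≈ 38.8°.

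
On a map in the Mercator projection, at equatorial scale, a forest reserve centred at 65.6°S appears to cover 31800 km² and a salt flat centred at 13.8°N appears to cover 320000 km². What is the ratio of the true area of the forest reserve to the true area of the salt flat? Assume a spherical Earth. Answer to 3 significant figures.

On Mercator the areal scale is sec²φ, so true area = apparent × cos²φ.
True area of forest reserve: 31800 × cos²(65.6°) = 31800 × 0.1707 = 5427 km².
True area of salt flat: 320000 × cos²(13.8°) = 320000 × 0.9431 = 301800 km².
Ratio = 5427 / 301800 ≈ 0.0180.

0.0180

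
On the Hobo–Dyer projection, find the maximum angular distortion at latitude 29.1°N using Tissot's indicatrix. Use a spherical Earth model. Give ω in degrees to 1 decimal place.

The Hobo–Dyer projection is cylindrical equal-area with φ₀ = 37.5°. Cylindrical equal-area (φ₀ = 37.5°): h = cos φ / cos 37.5° along meridians, k = cos 37.5° / cos φ along parallels; h·k = 1.
At 29.1°: h = 1.101, k = 0.9080; principal scales a = 1.101, b = 0.9080.
sin(ω/2) = (a − b)/(a + b) = 0.1934/2.009 = 0.09625, so ω = 2 arcsin(0.09625) ≈ 11.0°.

11.0°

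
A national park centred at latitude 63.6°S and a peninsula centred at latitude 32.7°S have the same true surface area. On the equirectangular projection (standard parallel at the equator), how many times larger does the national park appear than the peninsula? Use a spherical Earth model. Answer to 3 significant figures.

1.89

For the equirectangular projection with φ₀ = 0 (plate carrée), h = 1 along meridians and k = sec φ along parallels.
Areal scale at 63.6°: h·k = 1.000 × 2.249 = 2.249.
Areal scale at 32.7°: h·k = 1.000 × 1.188 = 1.188.
Ratio = 2.249/1.188 ≈ 1.89.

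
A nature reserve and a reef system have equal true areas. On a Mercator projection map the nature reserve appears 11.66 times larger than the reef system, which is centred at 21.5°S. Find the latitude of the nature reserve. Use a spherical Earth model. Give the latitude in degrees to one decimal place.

74.2°

On Mercator, (apparent₁)/(apparent₂) = sec²φ₁ / sec²φ₂ when true areas are equal.
cos²φ₂ / cos²φ₁ = 11.66  ⇒  cos φ₁ = cos 21.5° / √11.66 = 0.9304/3.415 = 0.2725.
φ₁ = arccos(0.2725) ≈ 74.2°.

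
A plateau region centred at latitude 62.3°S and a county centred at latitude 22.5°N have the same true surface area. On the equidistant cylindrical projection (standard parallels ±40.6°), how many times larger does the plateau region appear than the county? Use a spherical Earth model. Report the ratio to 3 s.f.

In the equirectangular projection with standard parallel φ₀ = 40.6° (x = Rλ cos φ₀, y = Rφ), meridians are true-scale (h = 1) and the parallel scale is k = cos φ₀ / cos φ.
Areal scale at 62.3°: h·k = 1.000 × 1.633 = 1.633.
Areal scale at 22.5°: h·k = 1.000 × 0.8218 = 0.8218.
Ratio = 1.633/0.8218 ≈ 1.99.

1.99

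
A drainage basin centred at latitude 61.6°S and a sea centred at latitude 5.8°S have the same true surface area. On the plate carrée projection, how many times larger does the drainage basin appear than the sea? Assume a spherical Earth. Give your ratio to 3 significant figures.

2.09

In the plate carrée (x = Rλ, y = Rφ), meridians are true-scale (h = 1) and parallels are stretched by k = sec φ.
Areal scale at 61.6°: h·k = 1.000 × 2.103 = 2.103.
Areal scale at 5.8°: h·k = 1.000 × 1.005 = 1.005.
Ratio = 2.103/1.005 ≈ 2.09.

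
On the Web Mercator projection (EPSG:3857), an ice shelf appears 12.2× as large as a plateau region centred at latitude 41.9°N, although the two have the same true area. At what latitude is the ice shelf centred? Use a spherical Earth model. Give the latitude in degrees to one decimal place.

77.7°

On Mercator, (apparent₁)/(apparent₂) = sec²φ₁ / sec²φ₂ when true areas are equal.
cos²φ₂ / cos²φ₁ = 12.2  ⇒  cos φ₁ = cos 41.9° / √12.2 = 0.7443/3.493 = 0.2131.
φ₁ = arccos(0.2131) ≈ 77.7°.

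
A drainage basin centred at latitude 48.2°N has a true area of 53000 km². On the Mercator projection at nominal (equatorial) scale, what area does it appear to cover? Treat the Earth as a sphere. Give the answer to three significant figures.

119000 km²

For Mercator, h = k = sec φ (a conformal cylindrical projection has a single point scale, 1/cos φ).
Areal scale = k² = sec²φ = 1/cos²(48.2°) = 1/0.6665² = 2.251.
Apparent area = 53000 × 2.251 ≈ 119000 km².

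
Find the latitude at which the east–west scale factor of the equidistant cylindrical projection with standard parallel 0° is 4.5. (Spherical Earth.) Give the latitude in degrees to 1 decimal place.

Plate carrée: h = 1, k = sec φ along parallels.
sec φ = 4.5  ⇒  cos φ = 0.2222  ⇒  φ ≈ 77.2°.

77.2°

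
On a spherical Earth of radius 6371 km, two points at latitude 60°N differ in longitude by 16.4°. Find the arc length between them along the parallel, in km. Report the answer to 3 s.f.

912 km

Arc length along a parallel = R cos φ · Δλ (with Δλ in radians).
= 6371 × cos 60° × (16.4° × π/180) = 6371 × 0.5000 × 0.2862 ≈ 912 km.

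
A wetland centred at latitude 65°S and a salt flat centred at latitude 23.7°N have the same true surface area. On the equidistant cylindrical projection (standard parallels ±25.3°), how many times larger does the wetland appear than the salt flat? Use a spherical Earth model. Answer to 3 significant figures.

In the equirectangular projection with standard parallel φ₀ = 25.3° (x = Rλ cos φ₀, y = Rφ), meridians are true-scale (h = 1) and the parallel scale is k = cos φ₀ / cos φ.
Areal scale at 65°: h·k = 1.000 × 2.139 = 2.139.
Areal scale at 23.7°: h·k = 1.000 × 0.9874 = 0.9874.
Ratio = 2.139/0.9874 ≈ 2.17.

2.17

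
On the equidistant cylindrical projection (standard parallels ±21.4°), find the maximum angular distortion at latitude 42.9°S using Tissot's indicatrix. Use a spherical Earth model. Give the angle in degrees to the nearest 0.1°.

With standard parallel φ₀ = 21.4°, the equirectangular projection gives x = Rλ cos φ₀, y = Rφ, so h = 1 and k = cos 21.4° / cos φ.
At 42.9°: h = 1.000, k = 1.271; principal scales a = 1.271, b = 1.000.
sin(ω/2) = (a − b)/(a + b) = 0.2710/2.271 = 0.1193, so ω = 2 arcsin(0.1193) ≈ 13.7°.

13.7°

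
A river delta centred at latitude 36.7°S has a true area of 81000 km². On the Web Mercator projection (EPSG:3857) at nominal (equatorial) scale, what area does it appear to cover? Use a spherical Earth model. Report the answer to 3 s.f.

126000 km²

Mercator is conformal, so the point scale is isotropic: h = k = sec φ = 1/cos φ.
Areal scale = k² = sec²φ = 1/cos²(36.7°) = 1/0.8018² = 1.556.
Apparent area = 81000 × 1.556 ≈ 126000 km².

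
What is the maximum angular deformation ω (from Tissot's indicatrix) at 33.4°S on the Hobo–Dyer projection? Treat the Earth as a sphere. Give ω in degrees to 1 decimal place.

Hobo–Dyer is a cylindrical equal-area projection with standard parallels at ±37.5°. For cylindrical equal-area with standard parallel φ₀, h = cos φ / cos φ₀ and k = cos φ₀ / cos φ, so h·k = 1.
At 33.4°: h = 1.052, k = 0.9503; principal scales a = 1.052, b = 0.9503.
sin(ω/2) = (a − b)/(a + b) = 0.1020/2.003 = 0.05094, so ω = 2 arcsin(0.05094) ≈ 5.8°.

5.8°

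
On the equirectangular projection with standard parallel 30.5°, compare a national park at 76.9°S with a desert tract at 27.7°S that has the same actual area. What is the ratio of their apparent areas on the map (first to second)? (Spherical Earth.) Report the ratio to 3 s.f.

In the equirectangular projection with standard parallel φ₀ = 30.5° (x = Rλ cos φ₀, y = Rφ), meridians are true-scale (h = 1) and the parallel scale is k = cos φ₀ / cos φ.
Areal scale at 76.9°: h·k = 1.000 × 3.802 = 3.802.
Areal scale at 27.7°: h·k = 1.000 × 0.9732 = 0.9732.
Ratio = 3.802/0.9732 ≈ 3.91.

3.91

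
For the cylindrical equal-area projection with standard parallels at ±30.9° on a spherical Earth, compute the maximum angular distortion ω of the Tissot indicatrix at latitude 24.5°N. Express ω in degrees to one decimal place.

6.7°

For cylindrical equal-area with standard parallel φ₀, h = cos φ / cos φ₀ and k = cos φ₀ / cos φ, so h·k = 1.
At 24.5°: h = 1.060, k = 0.9430; principal scales a = 1.060, b = 0.9430.
sin(ω/2) = (a − b)/(a + b) = 0.1175/2.003 = 0.05865, so ω = 2 arcsin(0.05865) ≈ 6.7°.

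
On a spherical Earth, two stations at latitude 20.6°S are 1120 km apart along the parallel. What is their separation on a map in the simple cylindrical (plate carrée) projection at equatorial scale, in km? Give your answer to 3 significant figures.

For the equirectangular projection with φ₀ = 0 (plate carrée), h = 1 along meridians and k = sec φ along parallels.
Along the parallel, k = sec 20.6° = 1/0.9361 = 1.068.
Map distance = 1120 × 1.068 ≈ 1200 km.

1200 km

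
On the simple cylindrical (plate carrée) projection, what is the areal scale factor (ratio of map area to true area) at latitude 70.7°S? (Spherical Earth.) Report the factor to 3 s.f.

In the plate carrée (x = Rλ, y = Rφ), meridians are true-scale (h = 1) and parallels are stretched by k = sec φ.
Areal scale = h·k = 1 × sec φ; at 70.7°, h = 1.000, k = 3.026, so h·k = 3.026.

3.03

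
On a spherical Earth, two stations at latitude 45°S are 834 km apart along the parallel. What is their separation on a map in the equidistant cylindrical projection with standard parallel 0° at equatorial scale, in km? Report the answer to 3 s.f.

For the equirectangular projection with φ₀ = 0 (plate carrée), h = 1 along meridians and k = sec φ along parallels.
Along the parallel, k = sec 45° = 1/0.7071 = 1.414.
Map distance = 834 × 1.414 ≈ 1180 km.

1180 km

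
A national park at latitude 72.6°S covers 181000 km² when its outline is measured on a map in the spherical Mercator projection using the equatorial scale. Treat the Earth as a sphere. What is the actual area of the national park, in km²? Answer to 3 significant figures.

Mercator is conformal, so the point scale is isotropic: h = k = sec φ = 1/cos φ.
Areal scale = k² = sec²φ = 1/cos²(72.6°) = 1/0.2990² = 11.18.
True area = apparent / (areal scale) = 181000 / 11.18 ≈ 16200 km².

16200 km²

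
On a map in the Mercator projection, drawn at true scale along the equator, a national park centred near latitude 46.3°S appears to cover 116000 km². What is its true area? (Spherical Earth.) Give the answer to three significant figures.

55400 km²

Mercator is conformal, so the point scale is isotropic: h = k = sec φ = 1/cos φ.
Areal scale = k² = sec²φ = 1/cos²(46.3°) = 1/0.6909² = 2.095.
True area = apparent / (areal scale) = 116000 / 2.095 ≈ 55400 km².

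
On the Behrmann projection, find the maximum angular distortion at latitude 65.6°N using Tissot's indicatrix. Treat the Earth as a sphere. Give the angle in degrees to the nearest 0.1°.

The Behrmann projection is cylindrical equal-area with φ₀ = 30°. A cylindrical equal-area projection with standard parallel φ₀ has meridian scale h = cos φ / cos φ₀ and parallel scale k = cos φ₀ / cos φ (so areas are preserved, h·k = 1).
At 65.6°: h = 0.4770, k = 2.096; principal scales a = 2.096, b = 0.4770.
sin(ω/2) = (a − b)/(a + b) = 1.619/2.573 = 0.6293, so ω = 2 arcsin(0.6293) ≈ 78.0°.

78.0°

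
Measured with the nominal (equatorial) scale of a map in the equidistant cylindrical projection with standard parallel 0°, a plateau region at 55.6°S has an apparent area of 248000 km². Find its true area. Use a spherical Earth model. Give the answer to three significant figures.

140000 km²

Plate carrée maps x = Rλ, y = Rφ. The meridian scale is h = 1 and the parallel scale is k = 1/cos φ = sec φ.
Areal scale = h·k = 1 × sec φ; at 55.6°, h = 1.000, k = 1.770, so h·k = 1.770.
True area = apparent / (areal scale) = 248000 / 1.770 ≈ 140000 km².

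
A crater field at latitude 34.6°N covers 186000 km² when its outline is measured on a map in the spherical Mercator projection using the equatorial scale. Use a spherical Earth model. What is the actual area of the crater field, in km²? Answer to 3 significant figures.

126000 km²

Mercator is conformal, so the point scale is isotropic: h = k = sec φ = 1/cos φ.
Areal scale = k² = sec²φ = 1/cos²(34.6°) = 1/0.8231² = 1.476.
True area = apparent / (areal scale) = 186000 / 1.476 ≈ 126000 km².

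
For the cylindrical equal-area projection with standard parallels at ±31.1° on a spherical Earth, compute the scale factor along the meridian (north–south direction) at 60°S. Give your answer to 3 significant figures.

0.584

For cylindrical equal-area with standard parallel φ₀, h = cos φ / cos φ₀ and k = cos φ₀ / cos φ, so h·k = 1.
h = cos 60° / cos 31.1° = 0.5000/0.8563 = 0.5839.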